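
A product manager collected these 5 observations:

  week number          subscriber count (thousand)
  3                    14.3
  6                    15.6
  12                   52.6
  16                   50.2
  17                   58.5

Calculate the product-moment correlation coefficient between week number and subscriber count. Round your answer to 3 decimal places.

0.949

n = 5, Σx = 54, Σy = 191.2, Σxy = 2565.4, Σx² = 734, Σy² = 9156.9
Sxx = Σx² − (Σx)²/n = 734 − 583.2 = 150.8
Sxy = Σxy − (Σx)(Σy)/n = 2565.4 − 2064.96 = 500.44
Syy = Σy² − (Σy)²/n = 9156.9 − 7311.488 = 1845.412
r = Sxy/√(Sxx·Syy) = 500.44/√(278288.1296) = 500.44/527.530217 = 0.948647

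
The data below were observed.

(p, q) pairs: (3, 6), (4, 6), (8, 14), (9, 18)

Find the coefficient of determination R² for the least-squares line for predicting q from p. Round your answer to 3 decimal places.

0.963

n = 4, Σx = 24, Σy = 44, Σxy = 316, Σx² = 170, Σy² = 592
Sxx = Σx² − (Σx)²/n = 170 − 144 = 26
Sxy = Σxy − (Σx)(Σy)/n = 316 − 264 = 52
Syy = Σy² − (Σy)²/n = 592 − 484 = 108
R² = Sxy²/(Sxx·Syy) = (52)²/(26·108) = 0.962963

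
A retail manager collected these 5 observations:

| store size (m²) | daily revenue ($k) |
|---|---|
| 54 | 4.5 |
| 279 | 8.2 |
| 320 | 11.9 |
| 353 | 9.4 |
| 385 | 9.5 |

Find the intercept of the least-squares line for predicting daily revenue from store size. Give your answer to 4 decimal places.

3.8112

n = 5, Σx = 1391, Σy = 43.5, Σxy = 13314.5, Σx² = 455991
Sxx = Σx² − (Σx)²/n = 455991 − 386976.2 = 69014.8
Sxy = Σxy − (Σx)(Σy)/n = 13314.5 − 12101.7 = 1212.8
b = Sxy/Sxx = 1212.8/69014.8 = 0.017573
a = ȳ − b·x̄ = 8.7 − 0.017573·278.2 = 3.811180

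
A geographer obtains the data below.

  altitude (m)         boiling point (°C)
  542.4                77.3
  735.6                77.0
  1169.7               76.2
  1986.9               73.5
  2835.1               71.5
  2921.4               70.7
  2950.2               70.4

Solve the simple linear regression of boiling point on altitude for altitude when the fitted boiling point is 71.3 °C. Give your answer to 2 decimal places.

n = 7, Σx = 13141.3, Σy = 516.6, Σxy = 950683.72, Σx² = 31427324.83
Sxx = Σx² − (Σx)²/n = 31427324.83 − 24670537.955714 = 6756786.874286
Sxy = Σxy − (Σx)(Σy)/n = 950683.72 − 969827.94 = -19144.22
b = Sxy/Sxx = -19144.22/6756786.874286 = -0.002833
a = ȳ − b·x̄ = 73.8 − (-0.002833)·1877.328571 = 79.119095
Set a + b·x = 71.3: x = (71.3 − 79.119095) / (-0.002833) = 2759.681949

2759.68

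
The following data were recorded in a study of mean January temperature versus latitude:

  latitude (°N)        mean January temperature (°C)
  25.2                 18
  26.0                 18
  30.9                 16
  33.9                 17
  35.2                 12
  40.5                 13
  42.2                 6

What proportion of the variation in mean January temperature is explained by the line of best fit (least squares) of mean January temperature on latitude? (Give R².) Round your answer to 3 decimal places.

n = 7, Σx = 233.9, Σy = 100, Σxy = 3194.4, Σx² = 8075.19, Σy² = 1542
Sxx = Σx² − (Σx)²/n = 8075.19 − 7815.601429 = 259.588571
Sxy = Σxy − (Σx)(Σy)/n = 3194.4 − 3341.428571 = -147.028571
Syy = Σy² − (Σy)²/n = 1542 − 1428.571429 = 113.428571
R² = Sxy²/(Sxx·Syy) = (-147.028571)²/(259.588571·113.428571) = 0.734168

0.734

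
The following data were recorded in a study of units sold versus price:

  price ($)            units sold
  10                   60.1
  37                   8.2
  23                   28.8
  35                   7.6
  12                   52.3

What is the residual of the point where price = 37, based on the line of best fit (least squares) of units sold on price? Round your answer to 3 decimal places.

3.027

n = 5, Σx = 117, Σy = 157, Σxy = 2460.4, Σx² = 3367
Sxx = Σx² − (Σx)²/n = 3367 − 2737.8 = 629.2
Sxy = Σxy − (Σx)(Σy)/n = 2460.4 − 3673.8 = -1213.4
b = Sxy/Sxx = -1213.4/629.2 = -1.928481
a = ȳ − b·x̄ = 31.4 − (-1.928481)·23.4 = 76.526446
ŷ(37) = 76.526446 + (-1.928481)·37 = 5.172664
residual = y − ŷ = 8.2 − 5.172664 = 3.027336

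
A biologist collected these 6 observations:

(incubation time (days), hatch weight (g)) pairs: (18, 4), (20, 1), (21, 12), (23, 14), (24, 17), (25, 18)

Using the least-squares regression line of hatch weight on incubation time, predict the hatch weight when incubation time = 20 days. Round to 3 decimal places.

6.632

n = 6, Σx = 131, Σy = 66, Σxy = 1524, Σx² = 2895
Sxx = Σx² − (Σx)²/n = 2895 − 2860.166667 = 34.833333
Sxy = Σxy − (Σx)(Σy)/n = 1524 − 1441 = 83
b = Sxy/Sxx = 83/34.833333 = 2.382775
a = ȳ − b·x̄ = 11 − 2.382775·21.833333 = -41.023923
ŷ(20) = a + b·20 = -41.023923 + 2.382775·20 = 6.631579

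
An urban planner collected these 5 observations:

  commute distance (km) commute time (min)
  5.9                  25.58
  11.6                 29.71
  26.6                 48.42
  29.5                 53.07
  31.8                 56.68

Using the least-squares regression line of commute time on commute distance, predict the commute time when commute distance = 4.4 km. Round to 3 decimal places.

n = 5, Σx = 105.4, Σy = 213.46, Σxy = 5151.519, Σx² = 2758.42
Sxx = Σx² − (Σx)²/n = 2758.42 − 2221.832 = 536.588
Sxy = Σxy − (Σx)(Σy)/n = 5151.519 − 4499.7368 = 651.7822
b = Sxy/Sxx = 651.7822/536.588 = 1.214679
a = ȳ − b·x̄ = 42.692 − 1.214679·21.08 = 17.086566
ŷ(4.4) = a + b·4.4 = 17.086566 + 1.214679·4.4 = 22.431154

22.431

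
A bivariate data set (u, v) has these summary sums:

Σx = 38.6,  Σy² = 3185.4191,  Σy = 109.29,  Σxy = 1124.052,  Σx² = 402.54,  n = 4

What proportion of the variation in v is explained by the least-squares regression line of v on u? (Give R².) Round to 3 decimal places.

Sxx = Σx² − (Σx)²/n = 402.54 − 372.49 = 30.05
Sxy = Σxy − (Σx)(Σy)/n = 1124.052 − 1054.6485 = 69.4035
Syy = Σy² − (Σy)²/n = 3185.4191 − 2986.076025 = 199.343075
R² = Sxy²/(Sxx·Syy) = (69.4035)²/(30.05·199.343075) = 0.804113

0.804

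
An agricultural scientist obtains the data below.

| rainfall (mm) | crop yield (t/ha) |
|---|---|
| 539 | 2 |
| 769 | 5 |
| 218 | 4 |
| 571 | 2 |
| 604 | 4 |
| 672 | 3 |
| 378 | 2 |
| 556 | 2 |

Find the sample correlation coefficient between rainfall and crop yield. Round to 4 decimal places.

n = 8, Σx = 4307, Σy = 24, Σxy = 13237, Σx² = 2523867, Σy² = 82
Sxx = Σx² − (Σx)²/n = 2523867 − 2318781.125 = 205085.875
Sxy = Σxy − (Σx)(Σy)/n = 13237 − 12921 = 316
Syy = Σy² − (Σy)²/n = 82 − 72 = 10
r = Sxy/√(Sxx·Syy) = 316/√(2050858.75) = 316/1432.081963 = 0.220658

0.2207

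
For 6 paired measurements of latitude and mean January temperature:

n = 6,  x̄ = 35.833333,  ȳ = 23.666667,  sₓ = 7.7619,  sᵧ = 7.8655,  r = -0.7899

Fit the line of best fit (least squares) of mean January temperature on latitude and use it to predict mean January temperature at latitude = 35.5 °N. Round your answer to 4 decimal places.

b = r · sᵧ/sₓ = -0.7899 · 7.8655/7.7619 = -0.800443
a = ȳ − b·x̄ = 23.666667 − (-0.800443)·35.833333 = 52.349207
ŷ(35.5) = a + b·35.5 = 52.349207 + (-0.800443)·35.5 = 23.933481

23.9335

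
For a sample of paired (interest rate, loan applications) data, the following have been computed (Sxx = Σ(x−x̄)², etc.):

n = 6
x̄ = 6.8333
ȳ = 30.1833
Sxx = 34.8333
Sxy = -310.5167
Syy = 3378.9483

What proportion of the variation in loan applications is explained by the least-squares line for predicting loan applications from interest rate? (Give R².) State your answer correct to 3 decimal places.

R² = Sxy²/(Sxx·Syy) = (-310.5167)²/(34.8333·3378.9483) = 0.819207

0.819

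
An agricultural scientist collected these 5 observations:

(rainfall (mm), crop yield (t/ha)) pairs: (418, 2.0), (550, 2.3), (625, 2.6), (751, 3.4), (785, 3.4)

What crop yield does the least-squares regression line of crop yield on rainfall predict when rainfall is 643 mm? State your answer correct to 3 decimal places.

2.812

n = 5, Σx = 3129, Σy = 13.7, Σxy = 8948.4, Σx² = 2048075
Sxx = Σx² − (Σx)²/n = 2048075 − 1958128.2 = 89946.8
Sxy = Σxy − (Σx)(Σy)/n = 8948.4 − 8573.46 = 374.94
b = Sxy/Sxx = 374.94/89946.8 = 0.004168
a = ȳ − b·x̄ = 2.74 − 0.004168·625.8 = 0.131375
ŷ(643) = a + b·643 = 0.131375 + 0.004168·643 = 2.811698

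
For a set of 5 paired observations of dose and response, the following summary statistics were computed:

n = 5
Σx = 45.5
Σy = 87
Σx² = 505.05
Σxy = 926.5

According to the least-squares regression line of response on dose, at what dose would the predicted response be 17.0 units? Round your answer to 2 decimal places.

8.83

Sxx = Σx² − (Σx)²/n = 505.05 − 414.05 = 91
Sxy = Σxy − (Σx)(Σy)/n = 926.5 − 791.7 = 134.8
b = Sxy/Sxx = 134.8/91 = 1.481319
a = ȳ − b·x̄ = 17.4 − 1.481319·9.1 = 3.92
Set a + b·x = 17.0: x = (17.0 − 3.92) / 1.481319 = 8.829970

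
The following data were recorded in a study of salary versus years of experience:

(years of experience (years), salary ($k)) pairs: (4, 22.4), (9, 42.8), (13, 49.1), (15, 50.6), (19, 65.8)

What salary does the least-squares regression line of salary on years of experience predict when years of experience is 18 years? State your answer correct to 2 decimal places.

n = 5, Σx = 60, Σy = 230.7, Σxy = 3122.3, Σx² = 852
Sxx = Σx² − (Σx)²/n = 852 − 720 = 132
Sxy = Σxy − (Σx)(Σy)/n = 3122.3 − 2768.4 = 353.9
b = Sxy/Sxx = 353.9/132 = 2.681061
a = ȳ − b·x̄ = 46.14 − 2.681061·12 = 13.967273
ŷ(18) = a + b·18 = 13.967273 + 2.681061·18 = 62.226364

62.23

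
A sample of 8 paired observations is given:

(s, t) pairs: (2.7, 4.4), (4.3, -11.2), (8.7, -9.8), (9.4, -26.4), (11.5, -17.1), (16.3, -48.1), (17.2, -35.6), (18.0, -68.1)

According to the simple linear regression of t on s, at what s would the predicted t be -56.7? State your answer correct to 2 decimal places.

n = 8, Σx = 88.1, Σy = -211.9, Σxy = -3188.5, Σx² = 1207.61
Sxx = Σx² − (Σx)²/n = 1207.61 − 970.20125 = 237.40875
Sxy = Σxy − (Σx)(Σy)/n = -3188.5 − (-2333.54875) = -854.95125
b = Sxy/Sxx = -854.95125/237.40875 = -3.601178
a = ȳ − b·x̄ = -26.4875 − (-3.601178)·11.0125 = 13.170477
Set a + b·x = -56.7: x = (-56.7 − 13.170477) / (-3.601178) = 19.402115

19.40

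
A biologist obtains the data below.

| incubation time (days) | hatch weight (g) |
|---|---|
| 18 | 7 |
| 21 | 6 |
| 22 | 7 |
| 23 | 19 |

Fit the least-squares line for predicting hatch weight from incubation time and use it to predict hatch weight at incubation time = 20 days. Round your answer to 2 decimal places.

n = 4, Σx = 84, Σy = 39, Σxy = 843, Σx² = 1778
Sxx = Σx² − (Σx)²/n = 1778 − 1764 = 14
Sxy = Σxy − (Σx)(Σy)/n = 843 − 819 = 24
b = Sxy/Sxx = 24/14 = 1.714286
a = ȳ − b·x̄ = 9.75 − 1.714286·21 = -26.25
ŷ(20) = a + b·20 = -26.25 + 1.714286·20 = 8.035714

8.04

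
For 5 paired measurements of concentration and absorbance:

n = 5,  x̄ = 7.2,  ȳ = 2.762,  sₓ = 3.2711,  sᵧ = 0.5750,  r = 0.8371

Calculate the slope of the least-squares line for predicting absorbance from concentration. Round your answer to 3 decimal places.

b = r · sᵧ/sₓ = 0.8371 · 0.575/3.2711 = 0.147147

0.147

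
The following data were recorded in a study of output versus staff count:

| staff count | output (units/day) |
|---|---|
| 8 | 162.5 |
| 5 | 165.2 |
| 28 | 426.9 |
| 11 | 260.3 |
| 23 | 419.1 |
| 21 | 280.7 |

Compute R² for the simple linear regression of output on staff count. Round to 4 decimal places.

n = 6, Σx = 96, Σy = 1714.7, Σxy = 32476.5, Σx² = 1964, Σy² = 558134.29
Sxx = Σx² − (Σx)²/n = 1964 − 1536 = 428
Sxy = Σxy − (Σx)(Σy)/n = 32476.5 − 27435.2 = 5041.3
Syy = Σy² − (Σy)²/n = 558134.29 − 490032.681667 = 68101.608333
R² = Sxy²/(Sxx·Syy) = (5041.3)²/(428·68101.608333) = 0.871935

0.8719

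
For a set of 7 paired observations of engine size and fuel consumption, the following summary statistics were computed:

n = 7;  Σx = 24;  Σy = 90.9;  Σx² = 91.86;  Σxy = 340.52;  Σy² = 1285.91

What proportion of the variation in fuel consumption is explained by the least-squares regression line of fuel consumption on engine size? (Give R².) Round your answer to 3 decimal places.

0.825

Sxx = Σx² − (Σx)²/n = 91.86 − 82.285714 = 9.574286
Sxy = Σxy − (Σx)(Σy)/n = 340.52 − 311.657143 = 28.862857
Syy = Σy² − (Σy)²/n = 1285.91 − 1180.401429 = 105.508571
R² = Sxy²/(Sxx·Syy) = (28.862857)²/(9.574286·105.508571) = 0.824678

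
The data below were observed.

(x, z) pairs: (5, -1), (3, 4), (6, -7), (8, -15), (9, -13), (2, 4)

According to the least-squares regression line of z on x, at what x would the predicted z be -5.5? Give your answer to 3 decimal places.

5.784

n = 6, Σx = 33, Σy = -28, Σxy = -264, Σx² = 219
Sxx = Σx² − (Σx)²/n = 219 − 181.5 = 37.5
Sxy = Σxy − (Σx)(Σy)/n = -264 − (-154) = -110
b = Sxy/Sxx = -110/37.5 = -2.933333
a = ȳ − b·x̄ = -4.666667 − (-2.933333)·5.5 = 11.466667
Set a + b·x = -5.5: x = (-5.5 − 11.466667) / (-2.933333) = 5.784091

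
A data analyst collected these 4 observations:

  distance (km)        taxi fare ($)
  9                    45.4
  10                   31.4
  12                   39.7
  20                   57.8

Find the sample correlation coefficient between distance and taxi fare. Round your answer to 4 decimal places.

n = 4, Σx = 51, Σy = 174.3, Σxy = 2355, Σx² = 725, Σy² = 7964.05
Sxx = Σx² − (Σx)²/n = 725 − 650.25 = 74.75
Sxy = Σxy − (Σx)(Σy)/n = 2355 − 2222.325 = 132.675
Syy = Σy² − (Σy)²/n = 7964.05 − 7595.1225 = 368.9275
r = Sxy/√(Sxx·Syy) = 132.675/√(27577.330625) = 132.675/166.064236 = 0.798938

0.7989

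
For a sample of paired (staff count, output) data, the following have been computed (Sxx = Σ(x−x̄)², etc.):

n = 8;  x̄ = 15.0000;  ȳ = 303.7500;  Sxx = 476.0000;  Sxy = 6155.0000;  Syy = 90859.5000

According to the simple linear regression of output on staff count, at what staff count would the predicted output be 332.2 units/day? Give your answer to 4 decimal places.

b = Sxy/Sxx = 6155/476 = 12.930672
a = ȳ − b·x̄ = 303.75 − 12.930672·15 = 109.789916
Set a + b·x = 332.2: x = (332.2 − 109.789916) / 12.930672 = 17.200195

17.2002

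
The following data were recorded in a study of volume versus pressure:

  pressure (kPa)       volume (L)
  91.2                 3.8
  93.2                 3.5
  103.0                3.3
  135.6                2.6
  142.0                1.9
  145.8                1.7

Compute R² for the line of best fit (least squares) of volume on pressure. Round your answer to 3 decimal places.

n = 6, Σx = 710.8, Σy = 16.8, Σxy = 1882.88, Σx² = 87421.68, Σy² = 50.84
Sxx = Σx² − (Σx)²/n = 87421.68 − 84206.106667 = 3215.573333
Sxy = Σxy − (Σx)(Σy)/n = 1882.88 − 1990.24 = -107.36
Syy = Σy² − (Σy)²/n = 50.84 − 47.04 = 3.8
R² = Sxy²/(Sxx·Syy) = (-107.36)²/(3215.573333·3.8) = 0.943285

0.943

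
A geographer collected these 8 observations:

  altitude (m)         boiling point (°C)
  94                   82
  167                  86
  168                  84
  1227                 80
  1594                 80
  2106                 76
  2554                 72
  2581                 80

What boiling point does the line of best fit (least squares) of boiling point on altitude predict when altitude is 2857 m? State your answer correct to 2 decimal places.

74.77

n = 8, Σx = 10491, Σy = 640, Σxy = 812286, Σx² = 21731027
Sxx = Σx² − (Σx)²/n = 21731027 − 13757635.125 = 7973391.875
Sxy = Σxy − (Σx)(Σy)/n = 812286 − 839280 = -26994
b = Sxy/Sxx = -26994/7973391.875 = -0.003386
a = ȳ − b·x̄ = 80 − (-0.003386)·1311.375 = 84.439674
ŷ(2857) = a + b·2857 = 84.439674 + (-0.003386)·2857 = 74.767271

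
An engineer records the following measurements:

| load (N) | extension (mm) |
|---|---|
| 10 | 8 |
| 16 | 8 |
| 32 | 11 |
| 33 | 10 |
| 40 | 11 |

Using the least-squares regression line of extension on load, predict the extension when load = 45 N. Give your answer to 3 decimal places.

n = 5, Σx = 131, Σy = 48, Σxy = 1330, Σx² = 4069
Sxx = Σx² − (Σx)²/n = 4069 − 3432.2 = 636.8
Sxy = Σxy − (Σx)(Σy)/n = 1330 − 1257.6 = 72.4
b = Sxy/Sxx = 72.4/636.8 = 0.113693
a = ȳ − b·x̄ = 9.6 − 0.113693·26.2 = 6.621231
ŷ(45) = a + b·45 = 6.621231 + 0.113693·45 = 11.737437

11.737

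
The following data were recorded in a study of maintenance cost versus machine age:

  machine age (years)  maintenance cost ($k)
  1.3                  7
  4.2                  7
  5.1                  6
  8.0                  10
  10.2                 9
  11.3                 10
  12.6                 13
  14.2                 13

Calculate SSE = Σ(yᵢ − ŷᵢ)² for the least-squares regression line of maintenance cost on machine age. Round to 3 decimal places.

10.149

n = 8, Σx = 66.9, Σy = 75, Σxy = 702.3, Σx² = 701.47, Σy² = 753
Sxx = Σx² − (Σx)²/n = 701.47 − 559.45125 = 142.01875
Sxy = Σxy − (Σx)(Σy)/n = 702.3 − 627.1875 = 75.1125
Syy = Σy² − (Σy)²/n = 753 − 703.125 = 49.875
b = Sxy/Sxx = 75.1125/142.01875 = 0.528891
SSE = Syy − b·Sxy = 49.875 − 0.528891·75.1125 = 10.148642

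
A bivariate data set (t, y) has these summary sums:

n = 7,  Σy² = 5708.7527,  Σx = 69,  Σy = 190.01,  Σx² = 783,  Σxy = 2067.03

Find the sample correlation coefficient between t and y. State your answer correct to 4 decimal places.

Sxx = Σx² − (Σx)²/n = 783 − 680.142857 = 102.857143
Sxy = Σxy − (Σx)(Σy)/n = 2067.03 − 1872.955714 = 194.074286
Syy = Σy² − (Σy)²/n = 5708.7527 − 5157.685729 = 551.066971
r = Sxy/√(Sxx·Syy) = 194.074286/√(56681.174204) = 194.074286/238.078084 = 0.815171

0.8152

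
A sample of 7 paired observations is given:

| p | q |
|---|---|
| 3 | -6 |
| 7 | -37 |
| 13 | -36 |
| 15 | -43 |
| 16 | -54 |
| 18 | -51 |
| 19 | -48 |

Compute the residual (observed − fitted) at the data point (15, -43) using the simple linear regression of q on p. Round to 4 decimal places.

n = 7, Σx = 91, Σy = -275, Σxy = -4084, Σx² = 1393
Sxx = Σx² − (Σx)²/n = 1393 − 1183 = 210
Sxy = Σxy − (Σx)(Σy)/n = -4084 − (-3575) = -509
b = Sxy/Sxx = -509/210 = -2.423810
a = ȳ − b·x̄ = -39.285714 − (-2.423810)·13 = -7.776190
ŷ(15) = -7.776190 + (-2.423810)·15 = -44.133333
residual = y − ŷ = -43 − (-44.133333) = 1.133333

1.1333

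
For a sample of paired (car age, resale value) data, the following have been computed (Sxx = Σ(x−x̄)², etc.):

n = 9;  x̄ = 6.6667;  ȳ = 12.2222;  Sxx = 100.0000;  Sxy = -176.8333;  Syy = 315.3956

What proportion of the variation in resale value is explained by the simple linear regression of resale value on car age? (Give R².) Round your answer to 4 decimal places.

R² = Sxy²/(Sxx·Syy) = (-176.8333)²/(100·315.3956) = 0.991454

0.9915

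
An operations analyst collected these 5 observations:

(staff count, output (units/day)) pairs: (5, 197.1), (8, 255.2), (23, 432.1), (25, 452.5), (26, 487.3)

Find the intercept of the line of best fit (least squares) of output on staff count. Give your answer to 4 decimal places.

141.2586

n = 5, Σx = 87, Σy = 1824.2, Σxy = 36947.7, Σx² = 1919
Sxx = Σx² − (Σx)²/n = 1919 − 1513.8 = 405.2
Sxy = Σxy − (Σx)(Σy)/n = 36947.7 − 31741.08 = 5206.62
b = Sxy/Sxx = 5206.62/405.2 = 12.849506
a = ȳ − b·x̄ = 364.84 − 12.849506·17.4 = 141.258588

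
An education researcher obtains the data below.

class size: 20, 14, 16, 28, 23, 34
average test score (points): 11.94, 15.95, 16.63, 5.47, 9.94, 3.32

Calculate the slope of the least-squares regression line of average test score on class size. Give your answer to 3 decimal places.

n = 6, Σx = 135, Σy = 63.25, Σxy = 1222.84, Σx² = 3321
Sxx = Σx² − (Σx)²/n = 3321 − 3037.5 = 283.5
Sxy = Σxy − (Σx)(Σy)/n = 1222.84 − 1423.125 = -200.285
b = Sxy/Sxx = -200.285/283.5 = -0.706473

-0.706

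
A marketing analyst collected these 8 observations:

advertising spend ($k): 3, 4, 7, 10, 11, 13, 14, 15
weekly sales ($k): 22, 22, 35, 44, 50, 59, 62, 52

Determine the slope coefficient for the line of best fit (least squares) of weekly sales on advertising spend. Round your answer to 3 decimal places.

n = 8, Σx = 77, Σy = 346, Σxy = 3804, Σx² = 885
Sxx = Σx² − (Σx)²/n = 885 − 741.125 = 143.875
Sxy = Σxy − (Σx)(Σy)/n = 3804 − 3330.25 = 473.75
b = Sxy/Sxx = 473.75/143.875 = 3.292789

3.293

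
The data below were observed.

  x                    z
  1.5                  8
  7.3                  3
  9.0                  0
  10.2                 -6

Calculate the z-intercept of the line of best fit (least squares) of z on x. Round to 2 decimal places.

n = 4, Σx = 28, Σy = 5, Σxy = -27.3, Σx² = 240.58
Sxx = Σx² − (Σx)²/n = 240.58 − 196 = 44.58
Sxy = Σxy − (Σx)(Σy)/n = -27.3 − 35 = -62.3
b = Sxy/Sxx = -62.3/44.58 = -1.397488
a = ȳ − b·x̄ = 1.25 − (-1.397488)·7 = 11.032414

11.03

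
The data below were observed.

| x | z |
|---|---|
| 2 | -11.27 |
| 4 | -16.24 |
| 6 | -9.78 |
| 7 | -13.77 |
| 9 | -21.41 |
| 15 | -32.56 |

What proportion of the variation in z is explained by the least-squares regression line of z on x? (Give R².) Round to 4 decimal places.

0.7982

n = 6, Σx = 43, Σy = -105.03, Σxy = -923.66, Σx² = 411, Σy² = 2194.5535
Sxx = Σx² − (Σx)²/n = 411 − 308.166667 = 102.833333
Sxy = Σxy − (Σx)(Σy)/n = -923.66 − (-752.715) = -170.945
Syy = Σy² − (Σy)²/n = 2194.5535 − 1838.55015 = 356.00335
R² = Sxy²/(Sxx·Syy) = (-170.945)²/(102.833333·356.00335) = 0.798224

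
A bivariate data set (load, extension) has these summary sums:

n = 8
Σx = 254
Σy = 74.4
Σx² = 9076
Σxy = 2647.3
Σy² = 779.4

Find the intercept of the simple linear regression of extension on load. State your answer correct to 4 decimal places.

0.3510

Sxx = Σx² − (Σx)²/n = 9076 − 8064.5 = 1011.5
Sxy = Σxy − (Σx)(Σy)/n = 2647.3 − 2362.2 = 285.1
b = Sxy/Sxx = 285.1/1011.5 = 0.281859
a = ȳ − b·x̄ = 9.3 − 0.281859·31.75 = 0.350989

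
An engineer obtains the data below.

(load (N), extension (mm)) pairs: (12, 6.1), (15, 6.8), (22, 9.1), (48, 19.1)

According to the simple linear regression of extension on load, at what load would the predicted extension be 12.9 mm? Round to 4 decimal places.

n = 4, Σx = 97, Σy = 41.1, Σxy = 1292.2, Σx² = 3157
Sxx = Σx² − (Σx)²/n = 3157 − 2352.25 = 804.75
Sxy = Σxy − (Σx)(Σy)/n = 1292.2 − 996.675 = 295.525
b = Sxy/Sxx = 295.525/804.75 = 0.367226
a = ȳ − b·x̄ = 10.275 − 0.367226·24.25 = 1.369773
Set a + b·x = 12.9: x = (12.9 − 1.369773) / 0.367226 = 31.398190

31.3982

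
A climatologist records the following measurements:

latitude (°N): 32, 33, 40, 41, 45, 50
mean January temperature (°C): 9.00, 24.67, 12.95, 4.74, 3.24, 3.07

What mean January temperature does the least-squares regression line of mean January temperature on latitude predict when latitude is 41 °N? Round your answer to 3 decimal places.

n = 6, Σx = 241, Σy = 57.67, Σxy = 2113.75, Σx² = 9919
Sxx = Σx² − (Σx)²/n = 9919 − 9680.166667 = 238.833333
Sxy = Σxy − (Σx)(Σy)/n = 2113.75 − 2316.411667 = -202.661667
b = Sxy/Sxx = -202.661667/238.833333 = -0.848548
a = ȳ − b·x̄ = 9.611667 − (-0.848548)·40.166667 = 43.695031
ŷ(41) = a + b·41 = 43.695031 + (-0.848548)·41 = 8.904543

8.905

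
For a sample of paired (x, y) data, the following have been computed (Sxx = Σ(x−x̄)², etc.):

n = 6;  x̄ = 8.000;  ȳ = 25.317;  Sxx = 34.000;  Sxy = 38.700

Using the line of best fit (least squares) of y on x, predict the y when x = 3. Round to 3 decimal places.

19.626

b = Sxy/Sxx = 38.7/34 = 1.138235
a = ȳ − b·x̄ = 25.317 − 1.138235·8 = 16.211118
ŷ(3) = a + b·3 = 16.211118 + 1.138235·3 = 19.625824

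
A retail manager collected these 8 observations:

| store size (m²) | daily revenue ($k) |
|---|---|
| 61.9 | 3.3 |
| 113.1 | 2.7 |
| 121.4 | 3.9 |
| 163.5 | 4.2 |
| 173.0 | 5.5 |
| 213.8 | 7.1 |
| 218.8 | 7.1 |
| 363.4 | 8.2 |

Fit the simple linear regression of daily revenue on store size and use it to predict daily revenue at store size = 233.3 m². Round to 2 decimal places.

n = 8, Σx = 1428.9, Σy = 42, Σxy = 8672.64, Σx² = 313665.87
Sxx = Σx² − (Σx)²/n = 313665.87 − 255219.40125 = 58446.46875
Sxy = Σxy − (Σx)(Σy)/n = 8672.64 − 7501.725 = 1170.915
b = Sxy/Sxx = 1170.915/58446.46875 = 0.020034
a = ȳ − b·x̄ = 5.25 − 0.020034·178.6125 = 1.671682
ŷ(233.3) = a + b·233.3 = 1.671682 + 0.020034·233.3 = 6.345608

6.35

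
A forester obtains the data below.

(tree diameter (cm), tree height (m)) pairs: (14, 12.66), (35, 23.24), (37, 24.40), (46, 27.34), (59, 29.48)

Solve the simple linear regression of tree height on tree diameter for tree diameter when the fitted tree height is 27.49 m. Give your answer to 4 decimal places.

n = 5, Σx = 191, Σy = 117.12, Σxy = 4890.4, Σx² = 8387
Sxx = Σx² − (Σx)²/n = 8387 − 7296.2 = 1090.8
Sxy = Σxy − (Σx)(Σy)/n = 4890.4 − 4473.984 = 416.416
b = Sxy/Sxx = 416.416/1090.8 = 0.381753
a = ȳ − b·x̄ = 23.424 − 0.381753·38.2 = 8.841041
Set a + b·x = 27.49: x = (27.49 − 8.841041) / 0.381753 = 48.850870

48.8509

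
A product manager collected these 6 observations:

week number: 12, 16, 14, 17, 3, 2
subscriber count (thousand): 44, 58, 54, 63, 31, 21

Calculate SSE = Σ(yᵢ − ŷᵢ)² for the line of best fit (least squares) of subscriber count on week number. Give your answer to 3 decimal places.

n = 6, Σx = 64, Σy = 271, Σxy = 3418, Σx² = 898, Σy² = 13587
Sxx = Σx² − (Σx)²/n = 898 − 682.666667 = 215.333333
Sxy = Σxy − (Σx)(Σy)/n = 3418 − 2890.666667 = 527.333333
Syy = Σy² − (Σy)²/n = 13587 − 12240.166667 = 1346.833333
b = Sxy/Sxx = 527.333333/215.333333 = 2.448916
SSE = Syy − b·Sxy = 1346.833333 − 2.448916·527.333333 = 55.438080

55.438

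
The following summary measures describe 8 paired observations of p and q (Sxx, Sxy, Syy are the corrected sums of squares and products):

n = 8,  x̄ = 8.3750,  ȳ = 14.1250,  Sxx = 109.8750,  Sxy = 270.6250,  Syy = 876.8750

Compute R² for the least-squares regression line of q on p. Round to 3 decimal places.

0.760

R² = Sxy²/(Sxx·Syy) = (270.625)²/(109.875·876.875) = 0.760150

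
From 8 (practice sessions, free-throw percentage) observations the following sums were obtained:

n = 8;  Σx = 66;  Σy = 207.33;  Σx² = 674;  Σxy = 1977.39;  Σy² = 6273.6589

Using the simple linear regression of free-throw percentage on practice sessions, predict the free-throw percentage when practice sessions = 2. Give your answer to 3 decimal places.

13.034

Sxx = Σx² − (Σx)²/n = 674 − 544.5 = 129.5
Sxy = Σxy − (Σx)(Σy)/n = 1977.39 − 1710.4725 = 266.9175
b = Sxy/Sxx = 266.9175/129.5 = 2.061139
a = ȳ − b·x̄ = 25.91625 − 2.061139·8.25 = 8.911853
ŷ(2) = a + b·2 = 8.911853 + 2.061139·2 = 13.034131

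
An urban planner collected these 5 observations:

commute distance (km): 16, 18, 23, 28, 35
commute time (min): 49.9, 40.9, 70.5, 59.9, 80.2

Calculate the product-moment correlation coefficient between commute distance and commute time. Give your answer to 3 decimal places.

n = 5, Σx = 120, Σy = 301.4, Σxy = 7640.3, Σx² = 3118, Σy² = 19153.12
Sxx = Σx² − (Σx)²/n = 3118 − 2880 = 238
Sxy = Σxy − (Σx)(Σy)/n = 7640.3 − 7233.6 = 406.7
Syy = Σy² − (Σy)²/n = 19153.12 − 18168.392 = 984.728
r = Sxy/√(Sxx·Syy) = 406.7/√(234365.264) = 406.7/484.112863 = 0.840093

0.840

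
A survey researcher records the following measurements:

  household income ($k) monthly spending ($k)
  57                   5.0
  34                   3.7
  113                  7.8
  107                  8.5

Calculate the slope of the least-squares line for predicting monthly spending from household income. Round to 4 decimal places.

n = 4, Σx = 311, Σy = 25, Σxy = 2201.7, Σx² = 28623
Sxx = Σx² − (Σx)²/n = 28623 − 24180.25 = 4442.75
Sxy = Σxy − (Σx)(Σy)/n = 2201.7 − 1943.75 = 257.95
b = Sxy/Sxx = 257.95/4442.75 = 0.058061

0.0581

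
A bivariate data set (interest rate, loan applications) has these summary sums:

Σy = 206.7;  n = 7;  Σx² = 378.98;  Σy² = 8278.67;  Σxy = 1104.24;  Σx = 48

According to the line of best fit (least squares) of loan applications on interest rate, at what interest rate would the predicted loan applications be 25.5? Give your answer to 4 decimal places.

Sxx = Σx² − (Σx)²/n = 378.98 − 329.142857 = 49.837143
Sxy = Σxy − (Σx)(Σy)/n = 1104.24 − 1417.371429 = -313.131429
b = Sxy/Sxx = -313.131429/49.837143 = -6.283094
a = ȳ − b·x̄ = 29.528571 − (-6.283094)·6.857143 = 72.612641
Set a + b·x = 25.5: x = (25.5 − 72.612641) / (-6.283094) = 7.498319

7.4983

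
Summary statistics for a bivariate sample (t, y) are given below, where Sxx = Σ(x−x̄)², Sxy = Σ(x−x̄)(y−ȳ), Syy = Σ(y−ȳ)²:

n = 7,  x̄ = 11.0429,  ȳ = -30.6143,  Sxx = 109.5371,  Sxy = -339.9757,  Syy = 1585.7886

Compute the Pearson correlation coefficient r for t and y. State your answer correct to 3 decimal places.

r = Sxy/√(Sxx·Syy) = -339.9757/√(173702.684457) = -339.9757/416.776540 = -0.815727

-0.816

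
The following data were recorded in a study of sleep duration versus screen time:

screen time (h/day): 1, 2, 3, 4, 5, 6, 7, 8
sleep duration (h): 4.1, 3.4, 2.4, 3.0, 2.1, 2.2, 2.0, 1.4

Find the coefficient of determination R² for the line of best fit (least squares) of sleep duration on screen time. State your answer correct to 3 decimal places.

0.844

n = 8, Σx = 36, Σy = 20.6, Σxy = 79, Σx² = 204, Σy² = 58.34
Sxx = Σx² − (Σx)²/n = 204 − 162 = 42
Sxy = Σxy − (Σx)(Σy)/n = 79 − 92.7 = -13.7
Syy = Σy² − (Σy)²/n = 58.34 − 53.045 = 5.295
R² = Sxy²/(Sxx·Syy) = (-13.7)²/(42·5.295) = 0.843968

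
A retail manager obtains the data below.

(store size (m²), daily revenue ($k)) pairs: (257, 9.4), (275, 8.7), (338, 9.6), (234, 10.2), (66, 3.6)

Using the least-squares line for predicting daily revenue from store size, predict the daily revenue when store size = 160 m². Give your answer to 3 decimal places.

n = 5, Σx = 1170, Σy = 41.5, Σxy = 10677.5, Σx² = 315030
Sxx = Σx² − (Σx)²/n = 315030 − 273780 = 41250
Sxy = Σxy − (Σx)(Σy)/n = 10677.5 − 9711 = 966.5
b = Sxy/Sxx = 966.5/41250 = 0.023430
a = ȳ − b·x̄ = 8.3 − 0.023430·234 = 2.817309
ŷ(160) = a + b·160 = 2.817309 + 0.023430·160 = 6.566158

6.566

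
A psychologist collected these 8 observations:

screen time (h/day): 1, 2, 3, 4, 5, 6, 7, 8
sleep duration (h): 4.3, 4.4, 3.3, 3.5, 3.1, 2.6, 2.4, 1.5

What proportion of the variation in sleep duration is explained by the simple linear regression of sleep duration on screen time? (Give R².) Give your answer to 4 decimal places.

0.9267

n = 8, Σx = 36, Σy = 25.1, Σxy = 96.9, Σx² = 204, Σy² = 85.37
Sxx = Σx² − (Σx)²/n = 204 − 162 = 42
Sxy = Σxy − (Σx)(Σy)/n = 96.9 − 112.95 = -16.05
Syy = Σy² − (Σy)²/n = 85.37 − 78.75125 = 6.61875
R² = Sxy²/(Sxx·Syy) = (-16.05)²/(42·6.61875) = 0.926669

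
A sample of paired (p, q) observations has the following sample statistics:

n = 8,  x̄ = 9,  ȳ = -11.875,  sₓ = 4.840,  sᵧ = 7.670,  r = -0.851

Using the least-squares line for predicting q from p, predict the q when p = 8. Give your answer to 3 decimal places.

-10.526

b = r · sᵧ/sₓ = -0.851 · 7.67/4.84 = -1.348589
a = ȳ − b·x̄ = -11.875 − (-1.348589)·9 = 0.262300
ŷ(8) = a + b·8 = 0.262300 + (-1.348589)·8 = -10.526411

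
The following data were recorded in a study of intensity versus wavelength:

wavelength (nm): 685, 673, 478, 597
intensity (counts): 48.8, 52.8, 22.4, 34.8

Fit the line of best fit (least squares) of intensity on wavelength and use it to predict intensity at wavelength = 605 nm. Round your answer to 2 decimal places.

n = 4, Σx = 2433, Σy = 158.8, Σxy = 100445.2, Σx² = 1507047
Sxx = Σx² − (Σx)²/n = 1507047 − 1479872.25 = 27174.75
Sxy = Σxy − (Σx)(Σy)/n = 100445.2 − 96590.1 = 3855.1
b = Sxy/Sxx = 3855.1/27174.75 = 0.141863
a = ȳ − b·x̄ = 39.7 − 0.141863·608.25 = -46.588359
ŷ(605) = a + b·605 = -46.588359 + 0.141863·605 = 39.238944

39.24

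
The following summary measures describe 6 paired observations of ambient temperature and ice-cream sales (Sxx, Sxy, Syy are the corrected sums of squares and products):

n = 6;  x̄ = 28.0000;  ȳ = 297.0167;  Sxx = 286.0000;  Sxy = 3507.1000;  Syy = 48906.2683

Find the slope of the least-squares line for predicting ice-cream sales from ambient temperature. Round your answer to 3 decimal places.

b = Sxy/Sxx = 3507.1/286 = 12.262587

12.263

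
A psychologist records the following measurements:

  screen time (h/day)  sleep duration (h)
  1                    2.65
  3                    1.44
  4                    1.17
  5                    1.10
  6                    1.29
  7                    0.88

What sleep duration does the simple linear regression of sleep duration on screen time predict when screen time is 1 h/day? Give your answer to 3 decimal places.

2.266

n = 6, Σx = 26, Σy = 8.53, Σxy = 31.05, Σx² = 136
Sxx = Σx² − (Σx)²/n = 136 − 112.666667 = 23.333333
Sxy = Σxy − (Σx)(Σy)/n = 31.05 − 36.963333 = -5.913333
b = Sxy/Sxx = -5.913333/23.333333 = -0.253429
a = ȳ − b·x̄ = 1.421667 − (-0.253429)·4.333333 = 2.519857
ŷ(1) = a + b·1 = 2.519857 + (-0.253429)·1 = 2.266429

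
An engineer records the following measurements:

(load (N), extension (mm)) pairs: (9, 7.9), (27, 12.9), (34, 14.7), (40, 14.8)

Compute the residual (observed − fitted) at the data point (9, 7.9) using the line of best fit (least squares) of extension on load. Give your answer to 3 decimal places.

-0.300

n = 4, Σx = 110, Σy = 50.3, Σxy = 1511.2, Σx² = 3566
Sxx = Σx² − (Σx)²/n = 3566 − 3025 = 541
Sxy = Σxy − (Σx)(Σy)/n = 1511.2 − 1383.25 = 127.95
b = Sxy/Sxx = 127.95/541 = 0.236506
a = ȳ − b·x̄ = 12.575 − 0.236506·27.5 = 6.071072
ŷ(9) = 6.071072 + 0.236506·9 = 8.199630
residual = y − ŷ = 7.9 − 8.199630 = -0.299630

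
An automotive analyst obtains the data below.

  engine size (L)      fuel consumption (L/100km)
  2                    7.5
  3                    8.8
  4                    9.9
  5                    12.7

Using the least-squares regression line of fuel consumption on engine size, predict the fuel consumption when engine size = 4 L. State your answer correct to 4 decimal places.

10.5600

n = 4, Σx = 14, Σy = 38.9, Σxy = 144.5, Σx² = 54
Sxx = Σx² − (Σx)²/n = 54 − 49 = 5
Sxy = Σxy − (Σx)(Σy)/n = 144.5 − 136.15 = 8.35
b = Sxy/Sxx = 8.35/5 = 1.67
a = ȳ − b·x̄ = 9.725 − 1.67·3.5 = 3.88
ŷ(4) = a + b·4 = 3.88 + 1.67·4 = 10.56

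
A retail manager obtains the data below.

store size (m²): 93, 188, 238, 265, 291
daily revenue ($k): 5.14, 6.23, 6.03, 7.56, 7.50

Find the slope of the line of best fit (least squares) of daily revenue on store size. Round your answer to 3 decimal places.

0.012

n = 5, Σx = 1075, Σy = 32.46, Σxy = 7270.3, Σx² = 255543
Sxx = Σx² − (Σx)²/n = 255543 − 231125 = 24418
Sxy = Σxy − (Σx)(Σy)/n = 7270.3 − 6978.9 = 291.4
b = Sxy/Sxx = 291.4/24418 = 0.011934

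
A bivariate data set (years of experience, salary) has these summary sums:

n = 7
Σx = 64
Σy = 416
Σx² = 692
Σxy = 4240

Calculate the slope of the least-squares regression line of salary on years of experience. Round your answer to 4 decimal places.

Sxx = Σx² − (Σx)²/n = 692 − 585.142857 = 106.857143
Sxy = Σxy − (Σx)(Σy)/n = 4240 − 3803.428571 = 436.571429
b = Sxy/Sxx = 436.571429/106.857143 = 4.085561

4.0856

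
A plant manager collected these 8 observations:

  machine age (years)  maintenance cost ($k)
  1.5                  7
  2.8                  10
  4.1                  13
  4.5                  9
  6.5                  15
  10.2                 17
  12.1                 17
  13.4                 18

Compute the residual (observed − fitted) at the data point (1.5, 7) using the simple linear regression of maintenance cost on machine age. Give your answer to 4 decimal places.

-1.6282

n = 8, Σx = 55.1, Σy = 106, Σxy = 850.1, Σx² = 519.41
Sxx = Σx² − (Σx)²/n = 519.41 − 379.50125 = 139.90875
Sxy = Σxy − (Σx)(Σy)/n = 850.1 − 730.075 = 120.025
b = Sxy/Sxx = 120.025/139.90875 = 0.857881
a = ȳ − b·x̄ = 13.25 − 0.857881·6.8875 = 7.341347
ŷ(1.5) = 7.341347 + 0.857881·1.5 = 8.628168
residual = y − ŷ = 7 − 8.628168 = -1.628168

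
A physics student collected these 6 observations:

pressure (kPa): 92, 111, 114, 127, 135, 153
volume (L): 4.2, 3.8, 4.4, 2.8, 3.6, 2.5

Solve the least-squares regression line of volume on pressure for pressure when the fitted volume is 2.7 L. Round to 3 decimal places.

n = 6, Σx = 732, Σy = 21.3, Σxy = 2533.9, Σx² = 91544
Sxx = Σx² − (Σx)²/n = 91544 − 89304 = 2240
Sxy = Σxy − (Σx)(Σy)/n = 2533.9 − 2598.6 = -64.7
b = Sxy/Sxx = -64.7/2240 = -0.028884
a = ȳ − b·x̄ = 3.55 − (-0.028884)·122 = 7.073839
Set a + b·x = 2.7: x = (2.7 − 7.073839) / (-0.028884) = 151.428130

151.428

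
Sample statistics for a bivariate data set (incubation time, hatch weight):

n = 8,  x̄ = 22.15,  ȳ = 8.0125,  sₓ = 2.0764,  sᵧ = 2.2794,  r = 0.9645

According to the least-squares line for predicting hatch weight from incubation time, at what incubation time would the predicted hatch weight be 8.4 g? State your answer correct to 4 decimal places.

b = r · sᵧ/sₓ = 0.9645 · 2.2794/2.0764 = 1.058795
a = ȳ − b·x̄ = 8.0125 − 1.058795·22.15 = -15.439802
Set a + b·x = 8.4: x = (8.4 − (-15.439802)) / 1.058795 = 22.515982

22.5160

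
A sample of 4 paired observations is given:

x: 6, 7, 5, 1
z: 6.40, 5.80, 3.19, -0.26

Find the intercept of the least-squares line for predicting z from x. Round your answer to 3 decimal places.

-1.442

n = 4, Σx = 19, Σy = 15.13, Σxy = 94.69, Σx² = 111
Sxx = Σx² − (Σx)²/n = 111 − 90.25 = 20.75
Sxy = Σxy − (Σx)(Σy)/n = 94.69 − 71.8675 = 22.8225
b = Sxy/Sxx = 22.8225/20.75 = 1.099880
a = ȳ − b·x̄ = 3.7825 − 1.099880·4.75 = -1.441928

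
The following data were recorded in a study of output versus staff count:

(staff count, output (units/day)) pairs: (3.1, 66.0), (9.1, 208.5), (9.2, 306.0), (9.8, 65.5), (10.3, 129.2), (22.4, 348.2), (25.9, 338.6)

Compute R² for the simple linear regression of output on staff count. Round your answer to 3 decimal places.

n = 7, Σx = 89.8, Σy = 1462, Σxy = 23459.23, Σx² = 1551.76, Σy² = 398340.34
Sxx = Σx² − (Σx)²/n = 1551.76 − 1152.005714 = 399.754286
Sxy = Σxy − (Σx)(Σy)/n = 23459.23 − 18755.371429 = 4703.858571
Syy = Σy² − (Σy)²/n = 398340.34 − 305349.142857 = 92991.197143
R² = Sxy²/(Sxx·Syy) = (4703.858571)²/(399.754286·92991.197143) = 0.595215

0.595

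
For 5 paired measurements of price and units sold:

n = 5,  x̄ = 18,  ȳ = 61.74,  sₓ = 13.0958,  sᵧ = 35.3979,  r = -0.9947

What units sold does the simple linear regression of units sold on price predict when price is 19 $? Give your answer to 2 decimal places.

59.05

b = r · sᵧ/sₓ = -0.9947 · 35.3979/13.0958 = -2.688670
a = ȳ − b·x̄ = 61.74 − (-2.688670)·18 = 110.136069
ŷ(19) = a + b·19 = 110.136069 + (-2.688670)·19 = 59.051330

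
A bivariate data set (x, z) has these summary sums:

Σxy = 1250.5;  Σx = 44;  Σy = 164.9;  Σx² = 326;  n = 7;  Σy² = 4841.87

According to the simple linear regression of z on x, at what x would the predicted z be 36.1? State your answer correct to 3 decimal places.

9.183

Sxx = Σx² − (Σx)²/n = 326 − 276.571429 = 49.428571
Sxy = Σxy − (Σx)(Σy)/n = 1250.5 − 1036.514286 = 213.985714
b = Sxy/Sxx = 213.985714/49.428571 = 4.329191
a = ȳ − b·x̄ = 23.557143 − 4.329191·6.285714 = -3.654913
Set a + b·x = 36.1: x = (36.1 − (-3.654913)) / 4.329191 = 9.182990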